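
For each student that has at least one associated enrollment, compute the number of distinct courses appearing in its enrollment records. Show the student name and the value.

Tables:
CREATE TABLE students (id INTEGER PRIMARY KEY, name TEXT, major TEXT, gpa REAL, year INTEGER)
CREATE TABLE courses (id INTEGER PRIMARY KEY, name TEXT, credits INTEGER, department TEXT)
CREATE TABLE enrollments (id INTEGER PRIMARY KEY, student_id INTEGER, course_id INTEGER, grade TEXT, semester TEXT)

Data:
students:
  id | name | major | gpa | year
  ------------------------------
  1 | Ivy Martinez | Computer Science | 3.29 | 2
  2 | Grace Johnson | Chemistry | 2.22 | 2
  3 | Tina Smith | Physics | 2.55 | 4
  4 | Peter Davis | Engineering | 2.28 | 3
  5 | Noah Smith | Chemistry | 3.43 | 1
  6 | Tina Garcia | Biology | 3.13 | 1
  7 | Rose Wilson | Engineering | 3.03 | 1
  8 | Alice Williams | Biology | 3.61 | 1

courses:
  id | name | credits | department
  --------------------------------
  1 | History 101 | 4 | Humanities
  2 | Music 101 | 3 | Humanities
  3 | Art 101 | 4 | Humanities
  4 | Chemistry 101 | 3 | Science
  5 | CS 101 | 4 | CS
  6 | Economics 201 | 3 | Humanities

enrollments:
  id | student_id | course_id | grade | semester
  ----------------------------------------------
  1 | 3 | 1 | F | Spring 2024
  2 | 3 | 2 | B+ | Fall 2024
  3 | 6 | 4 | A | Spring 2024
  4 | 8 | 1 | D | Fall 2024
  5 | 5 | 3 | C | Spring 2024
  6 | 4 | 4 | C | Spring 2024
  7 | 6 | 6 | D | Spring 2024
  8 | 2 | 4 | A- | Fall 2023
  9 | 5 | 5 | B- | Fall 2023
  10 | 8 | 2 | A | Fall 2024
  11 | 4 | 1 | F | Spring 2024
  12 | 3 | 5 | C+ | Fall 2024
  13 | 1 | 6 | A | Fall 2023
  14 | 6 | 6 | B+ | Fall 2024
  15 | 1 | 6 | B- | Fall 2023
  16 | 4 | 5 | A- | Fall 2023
SELECT p.name, COUNT(DISTINCT c.course_id) AS distinct_course_count FROM enrollments c JOIN students p ON c.student_id = p.id GROUP BY p.id, p.name

Execution result:
name | distinct_course_count
Ivy Martinez | 1
Grace Johnson | 1
Tina Smith | 3
Peter Davis | 3
Noah Smith | 2
Tina Garcia | 2
Alice Williams | 2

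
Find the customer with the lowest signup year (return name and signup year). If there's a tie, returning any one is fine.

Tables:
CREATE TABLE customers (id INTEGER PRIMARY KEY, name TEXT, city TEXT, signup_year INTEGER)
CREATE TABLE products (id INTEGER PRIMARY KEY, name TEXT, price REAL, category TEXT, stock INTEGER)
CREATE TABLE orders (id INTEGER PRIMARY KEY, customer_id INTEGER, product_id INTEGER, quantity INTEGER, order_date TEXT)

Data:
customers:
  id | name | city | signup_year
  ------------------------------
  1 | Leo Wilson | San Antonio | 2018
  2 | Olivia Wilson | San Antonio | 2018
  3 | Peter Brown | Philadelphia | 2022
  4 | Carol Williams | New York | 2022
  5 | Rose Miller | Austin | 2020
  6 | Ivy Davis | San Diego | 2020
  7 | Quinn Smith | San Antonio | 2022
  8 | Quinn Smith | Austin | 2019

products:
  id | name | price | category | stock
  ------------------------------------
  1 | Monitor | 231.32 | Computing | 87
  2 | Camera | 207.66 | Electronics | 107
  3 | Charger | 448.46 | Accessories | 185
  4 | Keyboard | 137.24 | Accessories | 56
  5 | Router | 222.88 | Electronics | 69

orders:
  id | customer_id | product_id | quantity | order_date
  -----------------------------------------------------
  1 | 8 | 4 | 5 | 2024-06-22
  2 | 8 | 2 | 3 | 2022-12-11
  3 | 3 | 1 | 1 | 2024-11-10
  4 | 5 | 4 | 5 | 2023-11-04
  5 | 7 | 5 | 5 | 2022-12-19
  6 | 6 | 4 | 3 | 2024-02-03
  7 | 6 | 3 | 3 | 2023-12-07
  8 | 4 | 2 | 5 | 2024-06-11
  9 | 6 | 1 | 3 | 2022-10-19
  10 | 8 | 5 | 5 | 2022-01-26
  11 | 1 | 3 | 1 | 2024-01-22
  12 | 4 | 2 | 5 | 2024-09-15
SELECT name, signup_year FROM customers ORDER BY signup_year ASC LIMIT 1

Execution result:
name | signup_year
Leo Wilson | 2018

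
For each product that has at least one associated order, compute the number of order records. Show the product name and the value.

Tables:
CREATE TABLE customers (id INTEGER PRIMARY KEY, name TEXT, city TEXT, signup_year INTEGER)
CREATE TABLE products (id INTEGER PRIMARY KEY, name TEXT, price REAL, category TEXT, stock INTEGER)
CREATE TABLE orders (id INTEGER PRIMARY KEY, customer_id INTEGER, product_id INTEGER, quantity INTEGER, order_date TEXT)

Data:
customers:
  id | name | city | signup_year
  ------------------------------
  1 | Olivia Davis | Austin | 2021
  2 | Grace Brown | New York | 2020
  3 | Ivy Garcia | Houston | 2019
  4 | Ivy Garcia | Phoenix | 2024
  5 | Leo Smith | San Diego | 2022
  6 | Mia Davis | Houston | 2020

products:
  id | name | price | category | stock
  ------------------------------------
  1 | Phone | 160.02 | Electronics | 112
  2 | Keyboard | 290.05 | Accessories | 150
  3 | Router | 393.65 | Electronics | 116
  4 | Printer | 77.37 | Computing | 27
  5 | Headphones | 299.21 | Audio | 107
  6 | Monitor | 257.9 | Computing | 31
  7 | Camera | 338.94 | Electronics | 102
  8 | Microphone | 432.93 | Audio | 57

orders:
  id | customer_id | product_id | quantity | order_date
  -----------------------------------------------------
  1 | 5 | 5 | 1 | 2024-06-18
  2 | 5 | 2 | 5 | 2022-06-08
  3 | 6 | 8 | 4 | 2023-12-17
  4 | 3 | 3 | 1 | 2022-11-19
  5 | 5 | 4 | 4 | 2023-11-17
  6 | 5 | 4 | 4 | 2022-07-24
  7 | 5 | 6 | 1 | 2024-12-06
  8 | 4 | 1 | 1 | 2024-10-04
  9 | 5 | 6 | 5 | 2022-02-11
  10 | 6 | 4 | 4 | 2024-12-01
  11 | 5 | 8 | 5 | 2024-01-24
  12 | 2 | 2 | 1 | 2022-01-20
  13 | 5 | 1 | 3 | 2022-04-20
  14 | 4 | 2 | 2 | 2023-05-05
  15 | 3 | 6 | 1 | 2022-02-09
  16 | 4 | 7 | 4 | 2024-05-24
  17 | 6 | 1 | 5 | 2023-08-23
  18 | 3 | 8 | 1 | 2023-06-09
SELECT p.name, COUNT(*) AS n FROM orders c JOIN products p ON c.product_id = p.id GROUP BY p.id, p.name

Execution result:
name | n
Phone | 3
Keyboard | 3
Router | 1
Printer | 3
Headphones | 1
Monitor | 3
Camera | 1
Microphone | 3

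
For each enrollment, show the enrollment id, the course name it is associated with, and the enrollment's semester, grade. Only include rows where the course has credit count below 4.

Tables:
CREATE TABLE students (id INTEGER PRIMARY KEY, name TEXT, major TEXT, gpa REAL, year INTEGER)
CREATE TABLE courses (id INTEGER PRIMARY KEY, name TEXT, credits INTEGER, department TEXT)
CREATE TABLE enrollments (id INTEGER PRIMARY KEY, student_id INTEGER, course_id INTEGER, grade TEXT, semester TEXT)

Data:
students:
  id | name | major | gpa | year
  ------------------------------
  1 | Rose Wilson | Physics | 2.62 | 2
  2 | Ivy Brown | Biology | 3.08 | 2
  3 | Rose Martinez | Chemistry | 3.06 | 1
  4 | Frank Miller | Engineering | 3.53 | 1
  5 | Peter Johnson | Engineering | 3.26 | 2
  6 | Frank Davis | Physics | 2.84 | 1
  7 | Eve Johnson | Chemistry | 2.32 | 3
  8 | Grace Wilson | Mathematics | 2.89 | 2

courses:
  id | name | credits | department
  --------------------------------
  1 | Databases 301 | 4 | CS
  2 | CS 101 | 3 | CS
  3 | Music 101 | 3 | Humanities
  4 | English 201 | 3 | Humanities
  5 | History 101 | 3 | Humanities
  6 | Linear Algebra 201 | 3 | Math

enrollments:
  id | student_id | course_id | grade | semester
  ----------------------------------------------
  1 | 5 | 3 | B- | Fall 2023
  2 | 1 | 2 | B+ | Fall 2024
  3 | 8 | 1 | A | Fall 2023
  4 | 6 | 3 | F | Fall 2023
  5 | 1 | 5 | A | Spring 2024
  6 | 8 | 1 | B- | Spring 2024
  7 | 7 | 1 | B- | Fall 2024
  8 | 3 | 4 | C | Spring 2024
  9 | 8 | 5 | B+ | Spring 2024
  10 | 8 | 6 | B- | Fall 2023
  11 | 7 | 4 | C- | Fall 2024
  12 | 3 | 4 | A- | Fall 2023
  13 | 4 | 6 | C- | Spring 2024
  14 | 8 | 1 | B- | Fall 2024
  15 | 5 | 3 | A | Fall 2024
SELECT c.id, p.name AS course, c.semester, c.grade FROM enrollments c JOIN courses p ON c.course_id = p.id WHERE p.credits < 4

Execution result:
id | course | semester | grade
1 | Music 101 | Fall 2023 | B-
2 | CS 101 | Fall 2024 | B+
4 | Music 101 | Fall 2023 | F
5 | History 101 | Spring 2024 | A
8 | English 201 | Spring 2024 | C
9 | History 101 | Spring 2024 | B+
10 | Linear Algebra 201 | Fall 2023 | B-
11 | English 201 | Fall 2024 | C-
12 | English 201 | Fall 2023 | A-
13 | Linear Algebra 201 | Spring 2024 | C-
15 | Music 101 | Fall 2024 | A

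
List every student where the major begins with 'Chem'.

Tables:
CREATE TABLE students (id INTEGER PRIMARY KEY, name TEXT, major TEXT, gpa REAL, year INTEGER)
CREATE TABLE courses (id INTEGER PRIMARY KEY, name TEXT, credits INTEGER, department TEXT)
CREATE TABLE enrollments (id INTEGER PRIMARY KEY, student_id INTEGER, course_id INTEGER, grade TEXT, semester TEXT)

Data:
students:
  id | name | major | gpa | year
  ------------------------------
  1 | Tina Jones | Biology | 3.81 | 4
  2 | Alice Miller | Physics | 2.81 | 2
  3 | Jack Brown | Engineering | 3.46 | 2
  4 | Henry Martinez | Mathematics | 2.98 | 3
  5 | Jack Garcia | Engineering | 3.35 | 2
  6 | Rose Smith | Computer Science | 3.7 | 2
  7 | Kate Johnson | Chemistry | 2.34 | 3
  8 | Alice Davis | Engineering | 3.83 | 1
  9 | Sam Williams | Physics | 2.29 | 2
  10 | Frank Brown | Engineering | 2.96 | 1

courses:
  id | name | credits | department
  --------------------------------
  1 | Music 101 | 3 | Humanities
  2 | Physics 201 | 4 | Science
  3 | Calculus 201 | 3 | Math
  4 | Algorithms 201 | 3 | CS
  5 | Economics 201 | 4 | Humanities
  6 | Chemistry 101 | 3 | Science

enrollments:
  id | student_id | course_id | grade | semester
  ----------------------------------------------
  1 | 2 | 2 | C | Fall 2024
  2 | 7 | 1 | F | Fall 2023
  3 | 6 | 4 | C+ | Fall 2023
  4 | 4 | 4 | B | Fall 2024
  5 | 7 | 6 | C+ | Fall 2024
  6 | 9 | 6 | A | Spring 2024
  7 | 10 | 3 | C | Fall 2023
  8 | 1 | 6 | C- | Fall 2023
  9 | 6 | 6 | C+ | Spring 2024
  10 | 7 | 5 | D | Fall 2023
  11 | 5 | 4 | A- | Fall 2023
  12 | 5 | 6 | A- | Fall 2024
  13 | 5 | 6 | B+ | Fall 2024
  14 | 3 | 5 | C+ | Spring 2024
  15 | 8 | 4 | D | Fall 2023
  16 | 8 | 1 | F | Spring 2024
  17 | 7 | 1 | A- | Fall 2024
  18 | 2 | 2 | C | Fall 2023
SELECT name, major FROM students WHERE major LIKE 'Chem%'

Execution result:
name | major
Kate Johnson | Chemistry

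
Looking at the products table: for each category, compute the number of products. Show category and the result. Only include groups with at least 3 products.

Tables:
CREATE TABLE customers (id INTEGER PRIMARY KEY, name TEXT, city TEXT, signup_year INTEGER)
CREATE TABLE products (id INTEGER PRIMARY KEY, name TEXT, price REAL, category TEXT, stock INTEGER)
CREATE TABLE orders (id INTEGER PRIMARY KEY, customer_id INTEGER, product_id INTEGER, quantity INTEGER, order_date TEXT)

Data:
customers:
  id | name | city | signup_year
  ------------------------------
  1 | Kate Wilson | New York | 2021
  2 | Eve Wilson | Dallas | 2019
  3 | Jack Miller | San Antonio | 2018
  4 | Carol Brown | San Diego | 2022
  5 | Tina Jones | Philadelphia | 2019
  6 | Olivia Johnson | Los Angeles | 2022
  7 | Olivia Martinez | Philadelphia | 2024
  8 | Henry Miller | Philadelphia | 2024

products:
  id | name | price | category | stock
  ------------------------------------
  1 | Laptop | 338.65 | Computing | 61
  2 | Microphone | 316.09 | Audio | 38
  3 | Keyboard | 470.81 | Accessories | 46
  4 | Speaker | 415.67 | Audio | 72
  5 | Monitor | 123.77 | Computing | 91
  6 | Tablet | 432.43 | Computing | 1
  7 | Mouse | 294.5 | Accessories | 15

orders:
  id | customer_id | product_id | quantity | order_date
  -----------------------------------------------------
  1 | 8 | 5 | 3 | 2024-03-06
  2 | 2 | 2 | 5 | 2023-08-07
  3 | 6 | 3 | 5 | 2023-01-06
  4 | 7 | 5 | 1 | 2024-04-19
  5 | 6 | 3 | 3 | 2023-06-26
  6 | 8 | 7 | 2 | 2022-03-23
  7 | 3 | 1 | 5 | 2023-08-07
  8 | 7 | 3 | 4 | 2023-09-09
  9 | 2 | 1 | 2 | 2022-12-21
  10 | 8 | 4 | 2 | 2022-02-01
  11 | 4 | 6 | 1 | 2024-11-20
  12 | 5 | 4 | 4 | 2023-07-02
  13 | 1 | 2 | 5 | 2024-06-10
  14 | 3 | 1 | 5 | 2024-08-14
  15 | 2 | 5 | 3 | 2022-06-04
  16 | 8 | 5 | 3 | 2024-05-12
SELECT category, COUNT(*) AS n FROM products GROUP BY category HAVING COUNT(*) >= 3

Execution result:
category | n
Computing | 3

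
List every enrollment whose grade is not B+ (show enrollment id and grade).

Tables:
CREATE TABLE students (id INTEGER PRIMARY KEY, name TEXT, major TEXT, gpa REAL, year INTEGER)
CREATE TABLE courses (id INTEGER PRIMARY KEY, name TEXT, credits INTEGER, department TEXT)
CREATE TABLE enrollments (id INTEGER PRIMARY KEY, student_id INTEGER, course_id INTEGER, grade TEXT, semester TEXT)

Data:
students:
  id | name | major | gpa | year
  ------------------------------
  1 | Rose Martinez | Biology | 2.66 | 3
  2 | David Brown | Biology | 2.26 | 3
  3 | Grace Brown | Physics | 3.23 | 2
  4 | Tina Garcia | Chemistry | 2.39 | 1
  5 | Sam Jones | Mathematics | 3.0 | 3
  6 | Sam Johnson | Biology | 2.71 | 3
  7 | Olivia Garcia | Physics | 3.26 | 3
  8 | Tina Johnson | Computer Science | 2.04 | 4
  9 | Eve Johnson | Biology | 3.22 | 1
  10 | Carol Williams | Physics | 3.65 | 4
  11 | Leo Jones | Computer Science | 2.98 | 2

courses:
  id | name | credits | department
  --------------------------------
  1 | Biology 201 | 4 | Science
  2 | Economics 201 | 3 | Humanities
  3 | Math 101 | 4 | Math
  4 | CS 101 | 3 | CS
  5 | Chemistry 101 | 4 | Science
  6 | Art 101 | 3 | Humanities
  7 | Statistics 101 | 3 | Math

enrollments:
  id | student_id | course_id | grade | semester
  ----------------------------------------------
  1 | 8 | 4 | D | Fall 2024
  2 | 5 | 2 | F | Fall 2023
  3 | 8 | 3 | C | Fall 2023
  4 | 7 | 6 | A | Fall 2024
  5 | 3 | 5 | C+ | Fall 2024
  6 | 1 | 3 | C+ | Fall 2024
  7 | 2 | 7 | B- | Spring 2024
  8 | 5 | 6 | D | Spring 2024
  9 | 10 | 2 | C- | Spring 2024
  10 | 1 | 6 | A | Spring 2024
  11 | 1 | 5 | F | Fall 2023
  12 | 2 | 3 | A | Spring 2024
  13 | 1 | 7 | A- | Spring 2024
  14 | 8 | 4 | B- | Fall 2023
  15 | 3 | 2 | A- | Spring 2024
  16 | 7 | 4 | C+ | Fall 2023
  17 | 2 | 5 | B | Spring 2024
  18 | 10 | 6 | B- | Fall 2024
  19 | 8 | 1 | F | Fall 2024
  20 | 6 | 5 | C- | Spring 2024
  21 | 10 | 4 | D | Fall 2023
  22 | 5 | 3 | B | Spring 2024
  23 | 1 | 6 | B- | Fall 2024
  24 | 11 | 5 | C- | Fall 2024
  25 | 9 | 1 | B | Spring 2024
SELECT id, grade FROM enrollments WHERE grade <> 'B+'

Execution result:
id | grade
1 | D
2 | F
3 | C
4 | A
5 | C+
6 | C+
7 | B-
8 | D
9 | C-
10 | A
11 | F
12 | A
13 | A-
14 | B-
15 | A-
16 | C+
17 | B
18 | B-
19 | F
20 | C-
21 | D
22 | B
23 | B-
24 | C-
25 | B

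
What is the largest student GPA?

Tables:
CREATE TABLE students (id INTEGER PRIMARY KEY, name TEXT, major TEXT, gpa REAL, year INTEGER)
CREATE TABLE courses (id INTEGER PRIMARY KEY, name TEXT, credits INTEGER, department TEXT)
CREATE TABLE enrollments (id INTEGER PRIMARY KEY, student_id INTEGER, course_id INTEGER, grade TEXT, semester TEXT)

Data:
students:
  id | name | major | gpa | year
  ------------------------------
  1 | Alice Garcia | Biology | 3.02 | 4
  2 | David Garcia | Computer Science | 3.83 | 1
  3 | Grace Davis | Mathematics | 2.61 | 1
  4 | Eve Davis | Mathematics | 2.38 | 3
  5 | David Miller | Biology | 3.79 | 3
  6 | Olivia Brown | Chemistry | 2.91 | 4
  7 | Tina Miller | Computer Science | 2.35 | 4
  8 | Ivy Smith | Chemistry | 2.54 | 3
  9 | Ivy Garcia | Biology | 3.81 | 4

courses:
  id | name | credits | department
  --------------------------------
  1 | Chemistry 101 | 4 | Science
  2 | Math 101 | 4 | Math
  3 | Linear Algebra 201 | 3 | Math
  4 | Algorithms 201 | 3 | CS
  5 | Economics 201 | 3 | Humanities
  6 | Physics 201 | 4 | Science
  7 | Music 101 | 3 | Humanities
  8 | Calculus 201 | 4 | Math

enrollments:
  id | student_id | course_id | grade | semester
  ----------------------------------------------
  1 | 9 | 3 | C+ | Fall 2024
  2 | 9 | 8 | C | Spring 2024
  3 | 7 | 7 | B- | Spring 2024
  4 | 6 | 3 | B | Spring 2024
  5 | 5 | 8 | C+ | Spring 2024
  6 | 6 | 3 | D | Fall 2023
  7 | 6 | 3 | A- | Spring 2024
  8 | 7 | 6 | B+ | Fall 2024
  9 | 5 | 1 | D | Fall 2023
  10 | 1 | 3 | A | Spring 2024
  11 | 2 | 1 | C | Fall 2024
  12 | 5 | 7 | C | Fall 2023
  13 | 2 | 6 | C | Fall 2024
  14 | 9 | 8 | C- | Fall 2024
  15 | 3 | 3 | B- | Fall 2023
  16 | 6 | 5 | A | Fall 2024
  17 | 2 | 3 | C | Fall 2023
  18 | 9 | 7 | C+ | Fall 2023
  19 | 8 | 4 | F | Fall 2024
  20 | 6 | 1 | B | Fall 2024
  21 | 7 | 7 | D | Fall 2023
SELECT MAX(gpa) FROM students

Execution result:
3.83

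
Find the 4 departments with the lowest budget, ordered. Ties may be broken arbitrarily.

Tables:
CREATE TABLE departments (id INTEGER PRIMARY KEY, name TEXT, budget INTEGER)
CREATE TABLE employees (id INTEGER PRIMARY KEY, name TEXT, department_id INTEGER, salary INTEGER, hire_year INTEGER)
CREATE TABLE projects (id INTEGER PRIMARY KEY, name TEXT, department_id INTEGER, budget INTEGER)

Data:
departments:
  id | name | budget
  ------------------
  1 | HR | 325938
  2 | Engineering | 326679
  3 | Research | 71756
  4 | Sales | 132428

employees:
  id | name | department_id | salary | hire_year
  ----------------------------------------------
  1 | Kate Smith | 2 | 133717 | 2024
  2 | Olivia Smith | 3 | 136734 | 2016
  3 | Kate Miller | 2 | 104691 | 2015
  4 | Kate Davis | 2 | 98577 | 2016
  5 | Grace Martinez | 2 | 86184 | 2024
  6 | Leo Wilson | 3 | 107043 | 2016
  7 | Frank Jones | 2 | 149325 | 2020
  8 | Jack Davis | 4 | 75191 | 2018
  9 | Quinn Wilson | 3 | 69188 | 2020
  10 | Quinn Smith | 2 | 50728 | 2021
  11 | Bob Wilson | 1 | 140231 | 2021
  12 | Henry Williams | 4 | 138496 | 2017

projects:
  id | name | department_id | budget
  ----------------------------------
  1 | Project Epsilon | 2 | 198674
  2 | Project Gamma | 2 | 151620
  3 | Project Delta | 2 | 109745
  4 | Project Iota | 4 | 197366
SELECT name, budget FROM departments ORDER BY budget ASC LIMIT 4

Execution result:
name | budget
Research | 71756
Sales | 132428
HR | 325938
Engineering | 326679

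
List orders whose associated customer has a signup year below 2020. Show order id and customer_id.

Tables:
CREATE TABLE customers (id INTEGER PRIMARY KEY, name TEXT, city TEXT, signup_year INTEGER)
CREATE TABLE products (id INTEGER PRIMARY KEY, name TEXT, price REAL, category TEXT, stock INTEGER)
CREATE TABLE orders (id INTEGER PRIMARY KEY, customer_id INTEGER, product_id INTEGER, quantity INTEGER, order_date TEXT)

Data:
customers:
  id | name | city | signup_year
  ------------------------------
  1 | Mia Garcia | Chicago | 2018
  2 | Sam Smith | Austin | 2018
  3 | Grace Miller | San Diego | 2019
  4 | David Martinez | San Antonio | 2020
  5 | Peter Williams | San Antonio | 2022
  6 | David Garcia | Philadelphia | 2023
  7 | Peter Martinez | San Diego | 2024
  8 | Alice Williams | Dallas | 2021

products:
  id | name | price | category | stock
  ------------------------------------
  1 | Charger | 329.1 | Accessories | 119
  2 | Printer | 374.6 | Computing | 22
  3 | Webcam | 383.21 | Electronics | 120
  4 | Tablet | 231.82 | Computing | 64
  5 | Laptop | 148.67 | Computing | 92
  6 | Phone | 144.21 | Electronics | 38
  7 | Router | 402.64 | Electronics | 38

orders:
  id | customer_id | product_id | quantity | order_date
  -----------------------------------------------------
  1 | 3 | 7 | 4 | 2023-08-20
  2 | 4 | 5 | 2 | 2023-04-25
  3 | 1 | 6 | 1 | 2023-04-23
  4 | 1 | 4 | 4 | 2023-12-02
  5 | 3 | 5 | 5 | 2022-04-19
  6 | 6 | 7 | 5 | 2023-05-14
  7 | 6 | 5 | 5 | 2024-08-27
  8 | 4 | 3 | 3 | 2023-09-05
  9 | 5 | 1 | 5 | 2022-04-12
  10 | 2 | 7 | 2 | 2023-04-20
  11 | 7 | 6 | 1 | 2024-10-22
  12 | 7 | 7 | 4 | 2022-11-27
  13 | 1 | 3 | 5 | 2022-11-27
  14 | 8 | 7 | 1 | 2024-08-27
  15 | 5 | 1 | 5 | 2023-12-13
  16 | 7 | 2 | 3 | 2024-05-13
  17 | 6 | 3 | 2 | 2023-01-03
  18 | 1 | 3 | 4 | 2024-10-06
SELECT id, customer_id FROM orders WHERE customer_id IN (SELECT id FROM customers WHERE signup_year < 2020)

Execution result:
id | customer_id
1 | 3
3 | 1
4 | 1
5 | 3
10 | 2
13 | 1
18 | 1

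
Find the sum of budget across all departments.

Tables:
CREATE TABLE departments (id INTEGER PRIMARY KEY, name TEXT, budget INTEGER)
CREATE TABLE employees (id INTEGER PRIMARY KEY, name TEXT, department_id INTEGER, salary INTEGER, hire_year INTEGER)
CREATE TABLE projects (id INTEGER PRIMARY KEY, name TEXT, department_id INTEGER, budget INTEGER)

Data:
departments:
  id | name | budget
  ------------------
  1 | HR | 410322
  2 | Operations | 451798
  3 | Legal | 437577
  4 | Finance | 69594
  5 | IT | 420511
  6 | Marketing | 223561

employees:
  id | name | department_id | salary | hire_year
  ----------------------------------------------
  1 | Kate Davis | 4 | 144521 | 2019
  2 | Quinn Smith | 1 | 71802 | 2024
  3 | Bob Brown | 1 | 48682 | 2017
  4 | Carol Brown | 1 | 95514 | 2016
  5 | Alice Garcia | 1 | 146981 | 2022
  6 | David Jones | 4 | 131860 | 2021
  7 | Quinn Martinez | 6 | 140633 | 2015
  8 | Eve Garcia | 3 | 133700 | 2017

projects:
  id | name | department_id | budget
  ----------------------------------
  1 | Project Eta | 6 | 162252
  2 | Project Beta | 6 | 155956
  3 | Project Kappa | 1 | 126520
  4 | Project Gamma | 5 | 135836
SELECT SUM(budget) FROM departments

Execution result:
2013363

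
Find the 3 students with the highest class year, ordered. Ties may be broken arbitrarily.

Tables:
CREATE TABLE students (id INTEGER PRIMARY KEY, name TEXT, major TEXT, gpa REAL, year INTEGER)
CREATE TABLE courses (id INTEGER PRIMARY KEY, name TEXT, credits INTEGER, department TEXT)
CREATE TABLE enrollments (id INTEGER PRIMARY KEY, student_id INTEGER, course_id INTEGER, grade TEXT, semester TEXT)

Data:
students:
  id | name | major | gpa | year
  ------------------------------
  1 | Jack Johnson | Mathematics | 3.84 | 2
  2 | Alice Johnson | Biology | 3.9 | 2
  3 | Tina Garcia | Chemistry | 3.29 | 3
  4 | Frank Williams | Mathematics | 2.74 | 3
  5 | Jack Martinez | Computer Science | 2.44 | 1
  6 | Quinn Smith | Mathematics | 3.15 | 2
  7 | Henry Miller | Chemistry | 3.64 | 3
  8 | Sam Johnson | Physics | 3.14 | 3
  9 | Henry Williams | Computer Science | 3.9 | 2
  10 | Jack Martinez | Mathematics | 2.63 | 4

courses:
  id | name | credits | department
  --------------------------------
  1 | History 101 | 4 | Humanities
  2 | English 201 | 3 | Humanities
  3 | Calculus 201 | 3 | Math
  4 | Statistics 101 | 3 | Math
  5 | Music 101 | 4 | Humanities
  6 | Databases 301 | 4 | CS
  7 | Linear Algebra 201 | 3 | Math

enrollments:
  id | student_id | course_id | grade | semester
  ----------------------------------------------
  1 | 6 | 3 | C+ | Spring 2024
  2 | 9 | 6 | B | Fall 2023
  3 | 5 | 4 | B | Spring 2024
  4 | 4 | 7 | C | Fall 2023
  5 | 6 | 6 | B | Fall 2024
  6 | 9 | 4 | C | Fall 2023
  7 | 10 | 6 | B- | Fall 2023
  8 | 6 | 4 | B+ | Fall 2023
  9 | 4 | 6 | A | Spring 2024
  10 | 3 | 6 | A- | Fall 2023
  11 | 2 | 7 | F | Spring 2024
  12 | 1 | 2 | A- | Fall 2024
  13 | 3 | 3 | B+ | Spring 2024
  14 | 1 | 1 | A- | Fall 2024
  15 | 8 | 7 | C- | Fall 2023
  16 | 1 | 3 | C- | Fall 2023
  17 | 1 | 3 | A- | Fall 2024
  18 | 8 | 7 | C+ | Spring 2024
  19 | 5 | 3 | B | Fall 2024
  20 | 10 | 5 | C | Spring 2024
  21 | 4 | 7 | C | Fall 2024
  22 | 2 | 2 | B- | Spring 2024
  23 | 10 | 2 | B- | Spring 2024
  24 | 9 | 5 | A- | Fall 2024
SELECT name, year FROM students ORDER BY year DESC LIMIT 3

Execution result:
name | year
Jack Martinez | 4
Tina Garcia | 3
Frank Williams | 3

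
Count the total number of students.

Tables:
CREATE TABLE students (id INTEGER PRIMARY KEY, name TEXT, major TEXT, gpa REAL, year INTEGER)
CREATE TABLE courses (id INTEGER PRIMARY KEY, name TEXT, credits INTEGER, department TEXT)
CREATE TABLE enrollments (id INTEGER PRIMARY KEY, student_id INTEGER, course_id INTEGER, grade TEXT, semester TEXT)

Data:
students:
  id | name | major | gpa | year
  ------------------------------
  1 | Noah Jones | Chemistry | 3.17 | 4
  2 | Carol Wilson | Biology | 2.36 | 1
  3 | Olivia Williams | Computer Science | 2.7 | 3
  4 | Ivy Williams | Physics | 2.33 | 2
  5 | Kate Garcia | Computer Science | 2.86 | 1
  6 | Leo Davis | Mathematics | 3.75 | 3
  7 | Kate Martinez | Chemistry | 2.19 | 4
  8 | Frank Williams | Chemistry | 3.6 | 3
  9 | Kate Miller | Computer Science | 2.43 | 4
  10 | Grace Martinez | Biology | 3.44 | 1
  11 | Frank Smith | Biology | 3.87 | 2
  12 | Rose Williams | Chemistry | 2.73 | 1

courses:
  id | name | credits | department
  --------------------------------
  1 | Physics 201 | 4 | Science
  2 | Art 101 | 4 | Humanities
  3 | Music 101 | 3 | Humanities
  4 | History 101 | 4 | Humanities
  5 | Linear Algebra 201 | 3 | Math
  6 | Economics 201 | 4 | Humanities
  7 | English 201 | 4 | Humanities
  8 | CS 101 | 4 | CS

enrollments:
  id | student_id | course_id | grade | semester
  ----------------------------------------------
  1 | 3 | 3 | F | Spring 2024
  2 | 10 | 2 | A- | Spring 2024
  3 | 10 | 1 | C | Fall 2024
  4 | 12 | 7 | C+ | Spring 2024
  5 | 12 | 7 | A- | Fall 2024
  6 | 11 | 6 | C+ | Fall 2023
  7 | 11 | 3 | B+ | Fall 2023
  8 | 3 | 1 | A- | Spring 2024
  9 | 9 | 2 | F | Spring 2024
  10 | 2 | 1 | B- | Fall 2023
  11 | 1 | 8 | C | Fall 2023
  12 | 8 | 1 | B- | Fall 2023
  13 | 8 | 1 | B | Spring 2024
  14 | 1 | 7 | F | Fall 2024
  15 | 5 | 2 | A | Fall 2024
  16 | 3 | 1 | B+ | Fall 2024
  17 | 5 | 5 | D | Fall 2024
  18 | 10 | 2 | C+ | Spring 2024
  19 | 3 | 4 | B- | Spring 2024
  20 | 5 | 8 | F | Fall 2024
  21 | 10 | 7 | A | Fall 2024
SELECT COUNT(*) FROM students

Execution result:
12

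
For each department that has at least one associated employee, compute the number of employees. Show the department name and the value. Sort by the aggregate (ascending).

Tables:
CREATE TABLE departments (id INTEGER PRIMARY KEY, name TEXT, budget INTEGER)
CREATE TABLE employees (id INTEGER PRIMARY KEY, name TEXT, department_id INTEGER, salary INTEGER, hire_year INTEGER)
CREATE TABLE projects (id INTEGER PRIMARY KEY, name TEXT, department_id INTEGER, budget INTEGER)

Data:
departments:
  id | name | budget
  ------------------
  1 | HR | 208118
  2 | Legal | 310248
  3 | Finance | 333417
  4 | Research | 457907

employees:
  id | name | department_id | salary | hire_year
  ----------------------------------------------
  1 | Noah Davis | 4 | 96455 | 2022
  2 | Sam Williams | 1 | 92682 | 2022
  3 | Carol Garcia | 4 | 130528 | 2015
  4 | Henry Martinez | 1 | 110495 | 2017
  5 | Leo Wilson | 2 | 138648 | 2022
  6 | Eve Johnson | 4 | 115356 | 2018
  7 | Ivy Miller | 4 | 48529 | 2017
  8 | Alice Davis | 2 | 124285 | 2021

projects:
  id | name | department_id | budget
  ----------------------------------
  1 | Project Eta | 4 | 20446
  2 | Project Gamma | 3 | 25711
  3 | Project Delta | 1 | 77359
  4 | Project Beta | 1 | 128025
SELECT p.name, COUNT(*) AS n FROM employees c JOIN departments p ON c.department_id = p.id GROUP BY p.id, p.name ORDER BY n ASC

Execution result:
name | n
HR | 2
Legal | 2
Research | 4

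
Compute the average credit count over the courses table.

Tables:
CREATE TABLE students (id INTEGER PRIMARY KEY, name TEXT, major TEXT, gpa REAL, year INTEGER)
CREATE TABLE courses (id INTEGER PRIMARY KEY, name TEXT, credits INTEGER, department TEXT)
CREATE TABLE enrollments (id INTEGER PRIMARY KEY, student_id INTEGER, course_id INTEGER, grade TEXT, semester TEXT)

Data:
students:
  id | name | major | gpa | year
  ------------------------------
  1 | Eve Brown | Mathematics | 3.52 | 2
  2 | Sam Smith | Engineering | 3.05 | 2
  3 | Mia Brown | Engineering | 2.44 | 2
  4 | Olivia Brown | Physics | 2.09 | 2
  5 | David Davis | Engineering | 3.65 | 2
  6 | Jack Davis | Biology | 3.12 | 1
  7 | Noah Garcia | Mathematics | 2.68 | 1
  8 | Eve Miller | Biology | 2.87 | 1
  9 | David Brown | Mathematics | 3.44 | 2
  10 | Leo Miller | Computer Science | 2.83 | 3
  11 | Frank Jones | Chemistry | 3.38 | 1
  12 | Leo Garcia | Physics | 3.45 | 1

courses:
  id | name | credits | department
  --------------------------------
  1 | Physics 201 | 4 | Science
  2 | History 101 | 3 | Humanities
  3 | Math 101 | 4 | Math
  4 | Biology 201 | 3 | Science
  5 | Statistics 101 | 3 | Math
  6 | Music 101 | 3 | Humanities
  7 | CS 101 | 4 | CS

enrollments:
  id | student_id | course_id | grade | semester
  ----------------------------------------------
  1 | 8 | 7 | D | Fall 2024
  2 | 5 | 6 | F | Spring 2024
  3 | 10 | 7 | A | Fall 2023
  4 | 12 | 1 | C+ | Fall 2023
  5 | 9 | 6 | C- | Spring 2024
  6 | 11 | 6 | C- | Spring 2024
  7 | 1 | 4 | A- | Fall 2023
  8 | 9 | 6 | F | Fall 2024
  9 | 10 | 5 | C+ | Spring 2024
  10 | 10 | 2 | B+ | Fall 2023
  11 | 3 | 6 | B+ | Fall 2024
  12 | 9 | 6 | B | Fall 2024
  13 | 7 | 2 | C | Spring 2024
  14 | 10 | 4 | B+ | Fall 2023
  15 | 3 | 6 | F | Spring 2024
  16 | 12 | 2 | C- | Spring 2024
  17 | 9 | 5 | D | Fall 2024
SELECT AVG(credits) FROM courses

Execution result:
3.43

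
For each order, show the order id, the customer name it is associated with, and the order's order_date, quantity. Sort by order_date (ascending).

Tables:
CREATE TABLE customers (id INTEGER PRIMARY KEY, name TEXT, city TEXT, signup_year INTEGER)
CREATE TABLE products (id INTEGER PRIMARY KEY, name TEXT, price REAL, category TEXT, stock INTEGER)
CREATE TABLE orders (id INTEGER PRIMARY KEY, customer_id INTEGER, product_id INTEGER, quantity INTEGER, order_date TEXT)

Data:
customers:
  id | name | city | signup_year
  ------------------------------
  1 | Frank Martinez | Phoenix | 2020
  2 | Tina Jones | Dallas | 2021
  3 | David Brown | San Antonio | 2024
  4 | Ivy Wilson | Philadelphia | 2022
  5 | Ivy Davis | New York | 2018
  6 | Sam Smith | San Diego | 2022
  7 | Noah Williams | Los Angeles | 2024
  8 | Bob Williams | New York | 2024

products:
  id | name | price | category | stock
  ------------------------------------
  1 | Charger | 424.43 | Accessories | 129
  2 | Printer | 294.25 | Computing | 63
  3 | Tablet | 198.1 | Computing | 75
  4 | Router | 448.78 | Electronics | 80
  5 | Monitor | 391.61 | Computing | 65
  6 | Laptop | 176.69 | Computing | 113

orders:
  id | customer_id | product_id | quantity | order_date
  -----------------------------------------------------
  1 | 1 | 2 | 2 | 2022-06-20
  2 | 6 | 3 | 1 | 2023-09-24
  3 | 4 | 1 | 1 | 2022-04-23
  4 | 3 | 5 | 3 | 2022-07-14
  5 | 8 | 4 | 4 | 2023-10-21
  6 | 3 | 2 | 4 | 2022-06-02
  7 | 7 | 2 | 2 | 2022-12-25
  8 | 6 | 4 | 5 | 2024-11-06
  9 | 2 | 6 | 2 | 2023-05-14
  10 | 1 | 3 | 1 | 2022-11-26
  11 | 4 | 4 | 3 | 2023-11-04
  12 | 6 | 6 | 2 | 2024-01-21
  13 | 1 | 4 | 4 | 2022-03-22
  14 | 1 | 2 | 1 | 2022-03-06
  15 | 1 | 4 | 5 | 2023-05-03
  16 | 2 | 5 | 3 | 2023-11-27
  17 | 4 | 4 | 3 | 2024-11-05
SELECT c.id, p.name AS customer, c.order_date, c.quantity FROM orders c JOIN customers p ON c.customer_id = p.id ORDER BY c.order_date ASC

Execution result:
id | customer | order_date | quantity
14 | Frank Martinez | 2022-03-06 | 1
13 | Frank Martinez | 2022-03-22 | 4
3 | Ivy Wilson | 2022-04-23 | 1
6 | David Brown | 2022-06-02 | 4
1 | Frank Martinez | 2022-06-20 | 2
4 | David Brown | 2022-07-14 | 3
10 | Frank Martinez | 2022-11-26 | 1
7 | Noah Williams | 2022-12-25 | 2
15 | Frank Martinez | 2023-05-03 | 5
9 | Tina Jones | 2023-05-14 | 2
2 | Sam Smith | 2023-09-24 | 1
5 | Bob Williams | 2023-10-21 | 4
11 | Ivy Wilson | 2023-11-04 | 3
16 | Tina Jones | 2023-11-27 | 3
12 | Sam Smith | 2024-01-21 | 2
17 | Ivy Wilson | 2024-11-05 | 3
8 | Sam Smith | 2024-11-06 | 5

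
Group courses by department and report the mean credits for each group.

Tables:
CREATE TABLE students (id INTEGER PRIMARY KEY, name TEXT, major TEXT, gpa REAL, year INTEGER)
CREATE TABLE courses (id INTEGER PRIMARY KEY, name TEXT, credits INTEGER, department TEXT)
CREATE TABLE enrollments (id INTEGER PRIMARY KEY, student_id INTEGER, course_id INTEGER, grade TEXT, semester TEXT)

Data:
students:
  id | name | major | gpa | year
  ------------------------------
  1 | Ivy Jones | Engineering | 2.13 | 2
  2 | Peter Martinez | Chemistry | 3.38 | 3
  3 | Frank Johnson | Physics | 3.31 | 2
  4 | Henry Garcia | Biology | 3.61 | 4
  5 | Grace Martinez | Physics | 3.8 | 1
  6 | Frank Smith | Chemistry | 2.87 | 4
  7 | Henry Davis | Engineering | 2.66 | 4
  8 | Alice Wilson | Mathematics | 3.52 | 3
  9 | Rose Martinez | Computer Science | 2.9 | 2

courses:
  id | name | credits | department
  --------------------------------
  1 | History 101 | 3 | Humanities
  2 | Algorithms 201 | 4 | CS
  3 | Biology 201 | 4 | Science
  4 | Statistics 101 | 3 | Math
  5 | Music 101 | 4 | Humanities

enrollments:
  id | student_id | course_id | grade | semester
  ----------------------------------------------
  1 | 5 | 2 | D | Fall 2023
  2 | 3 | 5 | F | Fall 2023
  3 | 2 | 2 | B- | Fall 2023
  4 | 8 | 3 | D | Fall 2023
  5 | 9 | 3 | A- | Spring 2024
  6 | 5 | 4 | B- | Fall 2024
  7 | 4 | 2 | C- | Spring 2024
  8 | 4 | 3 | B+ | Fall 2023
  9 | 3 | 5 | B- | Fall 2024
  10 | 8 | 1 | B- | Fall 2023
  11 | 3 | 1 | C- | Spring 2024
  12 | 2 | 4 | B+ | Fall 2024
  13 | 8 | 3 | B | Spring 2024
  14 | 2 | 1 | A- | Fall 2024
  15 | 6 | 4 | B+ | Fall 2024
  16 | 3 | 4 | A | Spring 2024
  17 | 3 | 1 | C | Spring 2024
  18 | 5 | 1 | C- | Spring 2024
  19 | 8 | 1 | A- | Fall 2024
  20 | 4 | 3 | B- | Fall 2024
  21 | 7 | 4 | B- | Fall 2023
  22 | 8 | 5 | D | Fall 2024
SELECT department, AVG(credits) AS avg_credits FROM courses GROUP BY department

Execution result:
department | avg_credits
CS | 4.00
Humanities | 3.50
Math | 3.00
Science | 4.00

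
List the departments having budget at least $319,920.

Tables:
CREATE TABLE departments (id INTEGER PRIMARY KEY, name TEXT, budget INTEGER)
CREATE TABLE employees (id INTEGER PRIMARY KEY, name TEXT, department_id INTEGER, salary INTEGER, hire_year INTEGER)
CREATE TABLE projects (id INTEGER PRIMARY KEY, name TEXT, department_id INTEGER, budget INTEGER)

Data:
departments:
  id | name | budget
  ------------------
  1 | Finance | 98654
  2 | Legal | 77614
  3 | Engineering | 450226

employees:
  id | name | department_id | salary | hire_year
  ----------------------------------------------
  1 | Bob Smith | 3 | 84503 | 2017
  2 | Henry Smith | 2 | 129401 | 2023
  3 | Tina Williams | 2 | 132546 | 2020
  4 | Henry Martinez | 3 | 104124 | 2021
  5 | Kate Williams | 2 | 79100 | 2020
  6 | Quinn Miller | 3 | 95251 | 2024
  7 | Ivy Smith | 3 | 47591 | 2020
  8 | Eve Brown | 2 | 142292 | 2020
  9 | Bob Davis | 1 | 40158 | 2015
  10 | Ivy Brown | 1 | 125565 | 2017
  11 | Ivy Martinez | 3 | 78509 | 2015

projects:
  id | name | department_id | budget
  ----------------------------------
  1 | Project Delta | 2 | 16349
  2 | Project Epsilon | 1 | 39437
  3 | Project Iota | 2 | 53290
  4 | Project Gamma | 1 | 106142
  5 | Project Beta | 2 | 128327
SELECT name, budget FROM departments WHERE budget >= 319920

Execution result:
name | budget
Engineering | 450226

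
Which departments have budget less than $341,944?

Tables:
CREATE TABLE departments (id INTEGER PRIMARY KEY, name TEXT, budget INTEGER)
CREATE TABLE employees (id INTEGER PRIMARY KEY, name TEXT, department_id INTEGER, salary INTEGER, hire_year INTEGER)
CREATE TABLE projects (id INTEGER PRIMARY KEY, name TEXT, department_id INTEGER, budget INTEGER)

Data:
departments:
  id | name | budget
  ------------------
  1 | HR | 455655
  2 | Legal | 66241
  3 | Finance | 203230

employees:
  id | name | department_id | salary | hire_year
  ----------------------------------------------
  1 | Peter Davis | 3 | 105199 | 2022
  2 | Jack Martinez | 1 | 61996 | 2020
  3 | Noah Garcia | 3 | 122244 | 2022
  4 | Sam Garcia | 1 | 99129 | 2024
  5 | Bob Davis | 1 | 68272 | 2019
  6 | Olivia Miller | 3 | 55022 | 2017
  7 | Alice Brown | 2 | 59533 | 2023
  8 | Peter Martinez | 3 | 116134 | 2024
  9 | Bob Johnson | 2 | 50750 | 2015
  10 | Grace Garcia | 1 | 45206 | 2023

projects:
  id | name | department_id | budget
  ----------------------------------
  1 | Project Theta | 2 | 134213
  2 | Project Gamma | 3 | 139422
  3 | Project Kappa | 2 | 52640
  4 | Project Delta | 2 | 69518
SELECT name, budget FROM departments WHERE budget < 341944

Execution result:
name | budget
Legal | 66241
Finance | 203230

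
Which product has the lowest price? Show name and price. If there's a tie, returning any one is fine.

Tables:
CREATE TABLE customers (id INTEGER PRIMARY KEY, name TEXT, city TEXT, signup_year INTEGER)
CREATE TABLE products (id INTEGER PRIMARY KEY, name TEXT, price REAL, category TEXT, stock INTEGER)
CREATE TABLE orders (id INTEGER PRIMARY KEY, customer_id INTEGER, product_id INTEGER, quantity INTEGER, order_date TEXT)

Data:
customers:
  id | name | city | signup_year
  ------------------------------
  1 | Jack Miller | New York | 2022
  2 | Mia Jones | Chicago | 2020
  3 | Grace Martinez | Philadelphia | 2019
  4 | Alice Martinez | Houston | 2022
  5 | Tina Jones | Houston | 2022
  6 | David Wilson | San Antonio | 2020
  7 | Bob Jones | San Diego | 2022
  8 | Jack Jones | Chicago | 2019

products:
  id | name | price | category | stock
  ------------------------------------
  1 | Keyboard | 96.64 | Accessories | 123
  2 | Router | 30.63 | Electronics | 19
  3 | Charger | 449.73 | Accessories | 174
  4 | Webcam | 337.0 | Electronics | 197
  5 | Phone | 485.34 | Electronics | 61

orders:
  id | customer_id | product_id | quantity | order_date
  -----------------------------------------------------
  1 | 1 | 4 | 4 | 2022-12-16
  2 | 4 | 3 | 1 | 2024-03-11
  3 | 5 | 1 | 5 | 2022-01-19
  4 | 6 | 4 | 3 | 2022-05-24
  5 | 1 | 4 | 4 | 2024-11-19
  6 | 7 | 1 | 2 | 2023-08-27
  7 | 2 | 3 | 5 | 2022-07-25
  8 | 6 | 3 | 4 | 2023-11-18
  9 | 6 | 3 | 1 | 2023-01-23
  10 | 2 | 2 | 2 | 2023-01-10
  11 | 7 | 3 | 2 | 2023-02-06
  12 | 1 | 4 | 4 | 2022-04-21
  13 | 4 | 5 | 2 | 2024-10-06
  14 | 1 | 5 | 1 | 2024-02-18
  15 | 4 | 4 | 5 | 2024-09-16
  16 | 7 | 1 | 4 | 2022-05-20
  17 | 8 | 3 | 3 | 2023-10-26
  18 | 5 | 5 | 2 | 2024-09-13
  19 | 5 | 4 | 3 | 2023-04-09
SELECT name, price FROM products ORDER BY price ASC LIMIT 1

Execution result:
name | price
Router | 30.63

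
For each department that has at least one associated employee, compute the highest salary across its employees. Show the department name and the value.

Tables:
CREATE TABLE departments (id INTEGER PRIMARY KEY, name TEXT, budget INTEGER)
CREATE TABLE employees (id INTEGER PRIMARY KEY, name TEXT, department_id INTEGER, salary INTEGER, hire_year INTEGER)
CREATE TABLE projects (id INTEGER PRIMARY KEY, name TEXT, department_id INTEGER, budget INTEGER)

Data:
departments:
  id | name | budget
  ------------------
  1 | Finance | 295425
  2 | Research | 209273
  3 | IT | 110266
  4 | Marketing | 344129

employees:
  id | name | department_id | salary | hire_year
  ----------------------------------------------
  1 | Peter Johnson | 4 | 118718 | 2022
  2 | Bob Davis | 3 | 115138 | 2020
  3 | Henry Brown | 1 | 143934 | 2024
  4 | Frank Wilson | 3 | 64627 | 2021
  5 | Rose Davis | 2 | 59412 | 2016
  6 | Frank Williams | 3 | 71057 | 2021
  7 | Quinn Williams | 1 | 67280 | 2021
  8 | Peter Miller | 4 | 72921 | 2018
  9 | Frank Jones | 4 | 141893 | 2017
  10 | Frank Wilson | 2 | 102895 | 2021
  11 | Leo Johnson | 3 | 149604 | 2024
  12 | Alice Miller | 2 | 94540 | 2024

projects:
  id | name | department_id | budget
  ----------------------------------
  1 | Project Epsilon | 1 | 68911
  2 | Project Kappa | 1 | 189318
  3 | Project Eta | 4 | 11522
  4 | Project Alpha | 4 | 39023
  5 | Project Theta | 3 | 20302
SELECT p.name, MAX(c.salary) AS max_salary FROM employees c JOIN departments p ON c.department_id = p.id GROUP BY p.id, p.name

Execution result:
name | max_salary
Finance | 143934
Research | 102895
IT | 149604
Marketing | 141893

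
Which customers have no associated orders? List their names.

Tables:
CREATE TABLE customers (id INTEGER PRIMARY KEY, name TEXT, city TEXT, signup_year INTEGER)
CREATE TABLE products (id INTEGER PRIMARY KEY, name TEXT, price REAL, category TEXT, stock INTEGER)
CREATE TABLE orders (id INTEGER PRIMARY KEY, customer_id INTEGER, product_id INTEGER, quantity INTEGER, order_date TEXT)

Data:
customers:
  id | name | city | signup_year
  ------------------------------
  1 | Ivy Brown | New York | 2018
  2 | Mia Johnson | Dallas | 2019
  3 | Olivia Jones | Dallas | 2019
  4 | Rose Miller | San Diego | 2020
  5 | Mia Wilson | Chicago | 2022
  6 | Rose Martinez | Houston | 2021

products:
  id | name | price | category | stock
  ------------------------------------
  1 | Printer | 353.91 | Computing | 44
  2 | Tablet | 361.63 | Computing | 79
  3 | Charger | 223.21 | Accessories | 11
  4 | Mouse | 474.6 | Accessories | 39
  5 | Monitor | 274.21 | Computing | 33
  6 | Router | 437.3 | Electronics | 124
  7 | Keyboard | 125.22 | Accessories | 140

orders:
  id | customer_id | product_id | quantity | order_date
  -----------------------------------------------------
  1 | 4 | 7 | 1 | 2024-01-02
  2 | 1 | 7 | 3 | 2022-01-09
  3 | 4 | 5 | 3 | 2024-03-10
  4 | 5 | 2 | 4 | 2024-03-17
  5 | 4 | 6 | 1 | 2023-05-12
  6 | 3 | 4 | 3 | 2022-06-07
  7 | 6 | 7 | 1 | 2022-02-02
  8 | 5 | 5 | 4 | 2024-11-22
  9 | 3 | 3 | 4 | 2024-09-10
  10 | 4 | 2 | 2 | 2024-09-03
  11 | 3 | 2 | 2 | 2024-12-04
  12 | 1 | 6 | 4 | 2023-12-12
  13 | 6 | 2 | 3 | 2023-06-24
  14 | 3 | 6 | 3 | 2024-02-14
SELECT p.name FROM customers p LEFT JOIN orders c ON c.customer_id = p.id WHERE c.id IS NULL

Execution result:
Mia Johnson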